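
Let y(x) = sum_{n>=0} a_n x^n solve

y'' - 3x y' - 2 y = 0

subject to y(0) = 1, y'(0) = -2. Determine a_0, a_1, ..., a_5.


Ansatz: y(x) = sum_{n>=0} a_n x^n, so y'(x) = sum_{n>=1} n a_n x^(n-1) and y''(x) = sum_{n>=2} n(n-1) a_n x^(n-2).
Substitute into P(x) y'' + Q(x) y' + R(x) y = 0 with P(x) = 1, Q(x) = -3x, R(x) = -2, and match powers of x.
Initial conditions: a_0 = 1, a_1 = -2.
Setting the coefficient of each power of x to zero and solving order by order (substituting the coefficients already found):
  x^0: 2 a_2 - 2 a_0 = 0  ->  2 a_2 = 2 a_0 = 2  ->  a_2 = 1
  x^1: 6 a_3 - 5 a_1 = 0  ->  6 a_3 = 5 a_1 = -10  ->  a_3 = -5/3
  x^2: 12 a_4 - 8 a_2 = 0  ->  12 a_4 = 8 a_2 = 8  ->  a_4 = 2/3
  x^3: 20 a_5 - 11 a_3 = 0  ->  20 a_5 = 11 a_3 = -55/3  ->  a_5 = -11/12
Truncated series: y(x) = 1 - 2 x + x^2 - (5/3) x^3 + (2/3) x^4 - (11/12) x^5 + O(x^6).

a_0 = 1; a_1 = -2; a_2 = 1; a_3 = -5/3; a_4 = 2/3; a_5 = -11/12


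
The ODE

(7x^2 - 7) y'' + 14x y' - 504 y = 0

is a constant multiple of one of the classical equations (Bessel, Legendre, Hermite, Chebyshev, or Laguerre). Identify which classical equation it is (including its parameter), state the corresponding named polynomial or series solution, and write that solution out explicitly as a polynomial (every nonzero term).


All three coefficients share the factor -7; dividing through by -7 gives  (1 - x^2) y'' - 2x y' + 72 y = 0.
This matches the Legendre equation (1 - x^2) y'' - 2x y' + n(n+1) y = 0 (note the -2x y' term) with n(n+1) = 72, so n = 8; the polynomial solution is P_8(x).
With y = sum_k a_k x^k, matching x^k gives (k+2)(k+1) a_{k+2} = [k(k+1) - n(n+1)] a_k = (k - 8)(k + 9) a_k. The right side vanishes at k = 8, so the series with the parity of 8 terminates at degree 8.
Standard normalization (P_n(1) = 1): leading coefficient (2n)!/(2^n (n!)^2) = 20922789888000/(256*1625702400) = 6435/128, so a_8 = 6435/128. Work downward with a_k = (k+1)(k+2) a_{k+2} / ((k - 8)(k + 9)):
  a_6 = (7)(8)(6435/128) / ((6 - 8)(6 + 9)) = (45045/16)/(-30) = -3003/32
  a_4 = (5)(6)(-3003/32) / ((4 - 8)(4 + 9)) = (-45045/16)/(-52) = 3465/64
  a_2 = (3)(4)(3465/64) / ((2 - 8)(2 + 9)) = (10395/16)/(-66) = -315/32
  a_0 = (1)(2)(-315/32) / ((0 - 8)(0 + 9)) = (-315/16)/(-72) = 35/128
Hence P_8(x) = 6435 x^8/128 - 3003 x^6/32 + 3465 x^4/64 - 315 x^2/32 + 35/128.

P_8(x); series = 6435 x^8/128 - 3003 x^6/32 + 3465 x^4/64 - 315 x^2/32 + 35/128


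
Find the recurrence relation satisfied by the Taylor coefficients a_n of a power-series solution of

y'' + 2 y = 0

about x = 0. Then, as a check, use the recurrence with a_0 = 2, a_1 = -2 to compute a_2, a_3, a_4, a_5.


Substitute y = sum_n a_n x^n into y'' + (const) y = 0.
y''(x) = sum_{n>=0} (n+2)(n+1) a_{n+2} x^n.
The ODE becomes sum_n [(n+2)(n+1) a_{n+2} + 2 a_n] x^n = 0.
Setting each coefficient to zero gives the recurrence:
  (n+2)(n+1) a_{n+2} + 2 a_n = 0,
  a_{n+2} = -2 / ((n+1)(n+2)) a_n.

Check with a_0 = 2, a_1 = -2 (apply the recurrence for n = 0, 1, 2, 3): a_0 = 2, a_1 = -2, a_2 = -2, a_3 = 2/3, a_4 = 1/3, a_5 = -1/15.

a_{n+2} = -2/((n+1)(n+2)) * a_n; check: a_0 = 2, a_1 = -2, a_2 = -2, a_3 = 2/3, a_4 = 1/3, a_5 = -1/15


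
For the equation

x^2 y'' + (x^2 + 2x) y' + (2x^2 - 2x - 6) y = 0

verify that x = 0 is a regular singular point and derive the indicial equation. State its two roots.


Divide by x^2 to reach normal form y'' + P_1(x) y' + P_2(x) y = 0 with P_1(x) = 1 + 2/x and P_2(x) = 2 - 2/x - 6/x^2.
x = 0 is a singular point because the y'-coefficient 1 + 2/x has a pole at x = 0 and the y-coefficient 2 - 2/x - 6/x^2 has a pole at x = 0.
It is a regular singular point because x P_1(x) = p(x) = x + 2 and x^2 P_2(x) = q(x) = 2x^2 - 2x - 6 are polynomials, hence analytic at x = 0.
p(0) = 2,  q(0) = -6.
Indicial equation: r(r-1) + p(0) r + q(0) = 0, i.e. r^2 + (p(0) - 1) r + q(0) = 0, i.e. r^2 + 1 r - 6 = 0.
Discriminant: (1)^2 - 4(-6) = 25, so r = (-1 ± 5)/2.
Solving: r_1 = 2, r_2 = -3.

indicial: r^2 + 1 r - 6 = 0; roots r_1 = 2, r_2 = -3


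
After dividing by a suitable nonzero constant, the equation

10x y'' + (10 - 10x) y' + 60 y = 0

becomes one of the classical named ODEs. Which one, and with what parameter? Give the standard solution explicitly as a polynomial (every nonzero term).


All three coefficients share the factor 10; dividing through by 10 gives  x y'' + (1 - x) y' + 6 y = 0.
This matches the Laguerre equation x y'' + (1 - x) y' + n y = 0 with n = 6; the polynomial solution is L_6(x).
With y = sum_k a_k x^k, matching x^k gives (k+1)k a_{k+1} + (k+1) a_{k+1} - k a_k + n a_k = 0, i.e. (k+1)^2 a_{k+1} = (k - n) a_k = (k - 6) a_k. The right side vanishes at k = 6, so the series terminates at degree 6.
Standard normalization L_n(0) = 1 gives a_0 = 1. Work upward with a_{k+1} = (k - 6) a_k / (k+1)^2:
  a_1 = (0 - 6)(1) / 1^2 = -6/1 = -6
  a_2 = (1 - 6)(-6) / 2^2 = 30/4 = 15/2
  a_3 = (2 - 6)(15/2) / 3^2 = -30/9 = -10/3
  a_4 = (3 - 6)(-10/3) / 4^2 = 10/16 = 5/8
  a_5 = (4 - 6)(5/8) / 5^2 = (-5/4)/25 = -1/20
  a_6 = (5 - 6)(-1/20) / 6^2 = (1/20)/36 = 1/720
Hence L_6(x) = x^6/720 - x^5/20 + 5 x^4/8 - 10 x^3/3 + 15 x^2/2 - 6 x + 1.

L_6(x); series = x^6/720 - x^5/20 + 5 x^4/8 - 10 x^3/3 + 15 x^2/2 - 6 x + 1


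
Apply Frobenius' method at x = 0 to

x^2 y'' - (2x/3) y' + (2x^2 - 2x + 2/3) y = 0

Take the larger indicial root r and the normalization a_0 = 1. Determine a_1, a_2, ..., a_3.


Write in Frobenius form y'' + (p(x)/x) y' + (q(x)/x^2) y = 0:
  p(x) = -2/3,  q(x) = 2x^2 - 2x + 2/3.
Indicial equation: r(r-1) + (-2/3) r + (2/3) = 0 -> roots r_1 = 1, r_2 = 2/3.
Take r = r_1 = 1. Let y(x) = x^r sum_{n>=0} a_n x^n with a_0 = 1.
Substitute y = x^r sum a_n x^n and match x^{r+n}. The recurrence is
  D(n) a_n - 2 a_{n-1} + 2 a_{n-2} = 0,  where D(n) = (r+n)(r+n-1) + (-2/3)(r+n) + (2/3).
  a_n = [2 a_{n-1} - 2 a_{n-2}] / D(n).
Since the indicial polynomial factors as (r - r_1)(r - r_2), D(n) = (r_1 + n - r_1)(r_1 + n - r_2) = n(n + 1/3).
Evaluating step by step (a_0 = 1):
  n = 1: D(1) = 1(1 + 1/3) = 4/3; numerator = 2(1) = 2; a_1 = (2)/(4/3) = 3/2
  n = 2: D(2) = 2(2 + 1/3) = 14/3; numerator = 2(3/2) - 2(1) = 1; a_2 = (1)/(14/3) = 3/14
  n = 3: D(3) = 3(3 + 1/3) = 10; numerator = 2(3/14) - 2(3/2) = -18/7; a_3 = (-18/7)/(10) = -9/35

r = 1; a_0 = 1; a_1 = 3/2; a_2 = 3/14; a_3 = -9/35


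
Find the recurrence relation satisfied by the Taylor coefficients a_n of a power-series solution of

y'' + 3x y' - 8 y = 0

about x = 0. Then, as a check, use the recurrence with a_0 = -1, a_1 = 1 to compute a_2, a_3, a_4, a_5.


Substitute y = sum_n a_n x^n.
y''(x) has coefficient (n+2)(n+1) a_{n+2} at x^n;
3 x y'(x) has coefficient 3 n a_n at x^n (shift);
-8 y(x) has coefficient -8 a_n at x^n.
Matching x^n: (n+2)(n+1) a_{n+2} + (3n - 8) a_n = 0.
Thus a_{n+2} = (-3n + 8) / ((n+1)(n+2)) * a_n.

Check with a_0 = -1, a_1 = 1 (apply the recurrence for n = 0, 1, 2, 3): a_0 = -1, a_1 = 1, a_2 = -4, a_3 = 5/6, a_4 = -2/3, a_5 = -1/24.

a_(n+2) = (-3n + 8) / ((n+1)(n+2)) * a_n; check: a_0 = -1, a_1 = 1, a_2 = -4, a_3 = 5/6, a_4 = -2/3, a_5 = -1/24


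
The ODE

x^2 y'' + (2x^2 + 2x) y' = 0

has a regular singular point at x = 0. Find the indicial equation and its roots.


Divide by x^2 to reach normal form y'' + P_1(x) y' + P_2(x) y = 0 with P_1(x) = 2 + 2/x and P_2(x) = 0.
x = 0 is a singular point because the y'-coefficient 2 + 2/x has a pole at x = 0.
It is a regular singular point because x P_1(x) = p(x) = 2x + 2 and x^2 P_2(x) = q(x) = 0 are polynomials, hence analytic at x = 0.
p(0) = 2,  q(0) = 0.
Indicial equation: r(r-1) + p(0) r + q(0) = 0, i.e. r^2 + (p(0) - 1) r + q(0) = 0, i.e. r^2 + 1 r = 0.
Discriminant: (1)^2 - 4(0) = 1, so r = (-1 ± 1)/2.
Solving: r_1 = 0, r_2 = -1.

indicial: r^2 + 1 r = 0; roots r_1 = 0, r_2 = -1


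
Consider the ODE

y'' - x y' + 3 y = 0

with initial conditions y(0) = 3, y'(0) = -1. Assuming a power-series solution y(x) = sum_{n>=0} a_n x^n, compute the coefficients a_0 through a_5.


Ansatz: y(x) = sum_{n>=0} a_n x^n, so y'(x) = sum_{n>=1} n a_n x^(n-1) and y''(x) = sum_{n>=2} n(n-1) a_n x^(n-2).
Substitute into P(x) y'' + Q(x) y' + R(x) y = 0 with P(x) = 1, Q(x) = -x, R(x) = 3, and match powers of x.
Initial conditions: a_0 = 3, a_1 = -1.
Setting the coefficient of each power of x to zero and solving order by order (substituting the coefficients already found):
  x^0: 2 a_2 + 3 a_0 = 0  ->  2 a_2 = -3 a_0 = -9  ->  a_2 = -9/2
  x^1: 6 a_3 + 2 a_1 = 0  ->  6 a_3 = -2 a_1 = 2  ->  a_3 = 1/3
  x^2: 12 a_4 + a_2 = 0  ->  12 a_4 = -a_2 = 9/2  ->  a_4 = 3/8
  x^3: 20 a_5 = 0  ->  a_5 = 0
Truncated series: y(x) = 3 - x - (9/2) x^2 + (1/3) x^3 + (3/8) x^4 + O(x^6).

a_0 = 3; a_1 = -1; a_2 = -9/2; a_3 = 1/3; a_4 = 3/8; a_5 = 0


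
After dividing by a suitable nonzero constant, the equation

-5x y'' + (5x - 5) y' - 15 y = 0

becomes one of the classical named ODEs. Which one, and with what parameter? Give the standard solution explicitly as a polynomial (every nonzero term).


All three coefficients share the factor -5; dividing through by -5 gives  x y'' + (1 - x) y' + 3 y = 0.
This matches the Laguerre equation x y'' + (1 - x) y' + n y = 0 with n = 3; the polynomial solution is L_3(x).
With y = sum_k a_k x^k, matching x^k gives (k+1)k a_{k+1} + (k+1) a_{k+1} - k a_k + n a_k = 0, i.e. (k+1)^2 a_{k+1} = (k - n) a_k = (k - 3) a_k. The right side vanishes at k = 3, so the series terminates at degree 3.
Standard normalization L_n(0) = 1 gives a_0 = 1. Work upward with a_{k+1} = (k - 3) a_k / (k+1)^2:
  a_1 = (0 - 3)(1) / 1^2 = -3/1 = -3
  a_2 = (1 - 3)(-3) / 2^2 = 6/4 = 3/2
  a_3 = (2 - 3)(3/2) / 3^2 = (-3/2)/9 = -1/6
Hence L_3(x) = -x^3/6 + 3 x^2/2 - 3 x + 1.

L_3(x); series = -x^3/6 + 3 x^2/2 - 3 x + 1


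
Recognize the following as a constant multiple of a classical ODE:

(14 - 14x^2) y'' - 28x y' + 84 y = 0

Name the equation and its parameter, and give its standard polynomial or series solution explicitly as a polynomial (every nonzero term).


All three coefficients share the factor 14; dividing through by 14 gives  (1 - x^2) y'' - 2x y' + 6 y = 0.
This matches the Legendre equation (1 - x^2) y'' - 2x y' + n(n+1) y = 0 (note the -2x y' term) with n(n+1) = 6, so n = 2; the polynomial solution is P_2(x).
With y = sum_k a_k x^k, matching x^k gives (k+2)(k+1) a_{k+2} = [k(k+1) - n(n+1)] a_k = (k - 2)(k + 3) a_k. The right side vanishes at k = 2, so the series with the parity of 2 terminates at degree 2.
Standard normalization (P_n(1) = 1): leading coefficient (2n)!/(2^n (n!)^2) = 24/(4*4) = 3/2, so a_2 = 3/2. Work downward with a_k = (k+1)(k+2) a_{k+2} / ((k - 2)(k + 3)):
  a_0 = (1)(2)(3/2) / ((0 - 2)(0 + 3)) = 3/(-6) = -1/2
Hence P_2(x) = 3 x^2/2 - 1/2.

P_2(x); series = 3 x^2/2 - 1/2


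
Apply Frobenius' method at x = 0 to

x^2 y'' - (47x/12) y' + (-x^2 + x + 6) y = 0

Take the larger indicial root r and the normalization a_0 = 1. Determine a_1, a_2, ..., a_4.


Write in Frobenius form y'' + (p(x)/x) y' + (q(x)/x^2) y = 0:
  p(x) = -47/12,  q(x) = -x^2 + x + 6.
Indicial equation: r(r-1) + (-47/12) r + (6) = 0 -> roots r_1 = 8/3, r_2 = 9/4.
Take r = r_1 = 8/3. Let y(x) = x^r sum_{n>=0} a_n x^n with a_0 = 1.
Substitute y = x^r sum a_n x^n and match x^{r+n}. The recurrence is
  D(n) a_n + 1 a_{n-1} - 1 a_{n-2} = 0,  where D(n) = (r+n)(r+n-1) + (-47/12)(r+n) + (6).
  a_n = [-1 a_{n-1} + 1 a_{n-2}] / D(n).
Since the indicial polynomial factors as (r - r_1)(r - r_2), D(n) = (r_1 + n - r_1)(r_1 + n - r_2) = n(n + 5/12).
Evaluating step by step (a_0 = 1):
  n = 1: D(1) = 1(1 + 5/12) = 17/12; numerator = -1(1) = -1; a_1 = (-1)/(17/12) = -12/17
  n = 2: D(2) = 2(2 + 5/12) = 29/6; numerator = -1(-12/17) + 1(1) = 29/17; a_2 = (29/17)/(29/6) = 6/17
  n = 3: D(3) = 3(3 + 5/12) = 41/4; numerator = -1(6/17) + 1(-12/17) = -18/17; a_3 = (-18/17)/(41/4) = -72/697
  n = 4: D(4) = 4(4 + 5/12) = 53/3; numerator = -1(-72/697) + 1(6/17) = 318/697; a_4 = (318/697)/(53/3) = 18/697

r = 8/3; a_0 = 1; a_1 = -12/17; a_2 = 6/17; a_3 = -72/697; a_4 = 18/697


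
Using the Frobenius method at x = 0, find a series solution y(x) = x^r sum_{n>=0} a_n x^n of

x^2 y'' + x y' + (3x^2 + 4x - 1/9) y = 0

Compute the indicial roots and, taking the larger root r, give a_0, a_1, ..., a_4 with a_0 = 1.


Write in Frobenius form y'' + (p(x)/x) y' + (q(x)/x^2) y = 0:
  p(x) = 1,  q(x) = 3x^2 + 4x - 1/9.
Indicial equation: r(r-1) + (1) r + (-1/9) = 0 -> roots r_1 = 1/3, r_2 = -1/3.
Take r = r_1 = 1/3. Let y(x) = x^r sum_{n>=0} a_n x^n with a_0 = 1.
Substitute y = x^r sum a_n x^n and match x^{r+n}. The recurrence is
  D(n) a_n + 4 a_{n-1} + 3 a_{n-2} = 0,  where D(n) = (r+n)(r+n-1) + (1)(r+n) + (-1/9).
  a_n = [-4 a_{n-1} - 3 a_{n-2}] / D(n).
Since the indicial polynomial factors as (r - r_1)(r - r_2), D(n) = (r_1 + n - r_1)(r_1 + n - r_2) = n(n + 2/3).
Evaluating step by step (a_0 = 1):
  n = 1: D(1) = 1(1 + 2/3) = 5/3; numerator = -4(1) = -4; a_1 = (-4)/(5/3) = -12/5
  n = 2: D(2) = 2(2 + 2/3) = 16/3; numerator = -4(-12/5) - 3(1) = 33/5; a_2 = (33/5)/(16/3) = 99/80
  n = 3: D(3) = 3(3 + 2/3) = 11; numerator = -4(99/80) - 3(-12/5) = 9/4; a_3 = (9/4)/(11) = 9/44
  n = 4: D(4) = 4(4 + 2/3) = 56/3; numerator = -4(9/44) - 3(99/80) = -3987/880; a_4 = (-3987/880)/(56/3) = -11961/49280

r = 1/3; a_0 = 1; a_1 = -12/5; a_2 = 99/80; a_3 = 9/44; a_4 = -11961/49280


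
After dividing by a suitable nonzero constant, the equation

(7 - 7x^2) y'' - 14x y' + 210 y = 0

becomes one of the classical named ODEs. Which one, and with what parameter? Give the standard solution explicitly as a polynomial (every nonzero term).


All three coefficients share the factor 7; dividing through by 7 gives  (1 - x^2) y'' - 2x y' + 30 y = 0.
This matches the Legendre equation (1 - x^2) y'' - 2x y' + n(n+1) y = 0 (note the -2x y' term) with n(n+1) = 30, so n = 5; the polynomial solution is P_5(x).
With y = sum_k a_k x^k, matching x^k gives (k+2)(k+1) a_{k+2} = [k(k+1) - n(n+1)] a_k = (k - 5)(k + 6) a_k. The right side vanishes at k = 5, so the series with the parity of 5 terminates at degree 5.
Standard normalization (P_n(1) = 1): leading coefficient (2n)!/(2^n (n!)^2) = 3628800/(32*14400) = 63/8, so a_5 = 63/8. Work downward with a_k = (k+1)(k+2) a_{k+2} / ((k - 5)(k + 6)):
  a_3 = (4)(5)(63/8) / ((3 - 5)(3 + 6)) = (315/2)/(-18) = -35/4
  a_1 = (2)(3)(-35/4) / ((1 - 5)(1 + 6)) = (-105/2)/(-28) = 15/8
Hence P_5(x) = 63 x^5/8 - 35 x^3/4 + 15 x/8.

P_5(x); series = 63 x^5/8 - 35 x^3/4 + 15 x/8


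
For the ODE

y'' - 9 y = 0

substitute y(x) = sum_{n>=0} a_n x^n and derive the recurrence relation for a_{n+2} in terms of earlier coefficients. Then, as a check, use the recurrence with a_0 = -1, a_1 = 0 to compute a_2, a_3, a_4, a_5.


Substitute y = sum_n a_n x^n into y'' + (const) y = 0.
y''(x) = sum_{n>=0} (n+2)(n+1) a_{n+2} x^n.
The ODE becomes sum_n [(n+2)(n+1) a_{n+2} - 9 a_n] x^n = 0.
Setting each coefficient to zero gives the recurrence:
  (n+2)(n+1) a_{n+2} - 9 a_n = 0,
  a_{n+2} = 9 / ((n+1)(n+2)) a_n.

Check with a_0 = -1, a_1 = 0 (apply the recurrence for n = 0, 1, 2, 3): a_0 = -1, a_1 = 0, a_2 = -9/2, a_3 = 0, a_4 = -27/8, a_5 = 0.

a_{n+2} = 9/((n+1)(n+2)) * a_n; check: a_0 = -1, a_1 = 0, a_2 = -9/2, a_3 = 0, a_4 = -27/8, a_5 = 0


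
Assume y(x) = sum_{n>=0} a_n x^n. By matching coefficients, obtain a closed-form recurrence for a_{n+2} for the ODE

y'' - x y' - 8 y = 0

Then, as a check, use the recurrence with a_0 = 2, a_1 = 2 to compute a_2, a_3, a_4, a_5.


Substitute y = sum_n a_n x^n.
y''(x) has coefficient (n+2)(n+1) a_{n+2} at x^n;
-x y'(x) has coefficient -n a_n at x^n (shift);
-8 y(x) has coefficient -8 a_n at x^n.
Matching x^n: (n+2)(n+1) a_{n+2} + (-n - 8) a_n = 0.
Thus a_{n+2} = (n + 8) / ((n+1)(n+2)) * a_n.

Check with a_0 = 2, a_1 = 2 (apply the recurrence for n = 0, 1, 2, 3): a_0 = 2, a_1 = 2, a_2 = 8, a_3 = 3, a_4 = 20/3, a_5 = 33/20.

a_(n+2) = (n + 8) / ((n+1)(n+2)) * a_n; check: a_0 = 2, a_1 = 2, a_2 = 8, a_3 = 3, a_4 = 20/3, a_5 = 33/20


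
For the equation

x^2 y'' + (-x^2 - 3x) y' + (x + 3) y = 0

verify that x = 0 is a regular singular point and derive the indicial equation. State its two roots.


Divide by x^2 to reach normal form y'' + P_1(x) y' + P_2(x) y = 0 with P_1(x) = -1 - 3/x and P_2(x) = 1/x + 3/x^2.
x = 0 is a singular point because the y'-coefficient -1 - 3/x has a pole at x = 0 and the y-coefficient 1/x + 3/x^2 has a pole at x = 0.
It is a regular singular point because x P_1(x) = p(x) = -x - 3 and x^2 P_2(x) = q(x) = x + 3 are polynomials, hence analytic at x = 0.
p(0) = -3,  q(0) = 3.
Indicial equation: r(r-1) + p(0) r + q(0) = 0, i.e. r^2 + (p(0) - 1) r + q(0) = 0, i.e. r^2 - 4 r + 3 = 0.
Discriminant: (-4)^2 - 4(3) = 4, so r = (4 ± 2)/2.
Solving: r_1 = 3, r_2 = 1.

indicial: r^2 - 4 r + 3 = 0; roots r_1 = 3, r_2 = 1


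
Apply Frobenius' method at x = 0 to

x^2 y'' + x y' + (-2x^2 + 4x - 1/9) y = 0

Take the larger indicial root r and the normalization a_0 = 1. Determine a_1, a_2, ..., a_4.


Write in Frobenius form y'' + (p(x)/x) y' + (q(x)/x^2) y = 0:
  p(x) = 1,  q(x) = -2x^2 + 4x - 1/9.
Indicial equation: r(r-1) + (1) r + (-1/9) = 0 -> roots r_1 = 1/3, r_2 = -1/3.
Take r = r_1 = 1/3. Let y(x) = x^r sum_{n>=0} a_n x^n with a_0 = 1.
Substitute y = x^r sum a_n x^n and match x^{r+n}. The recurrence is
  D(n) a_n + 4 a_{n-1} - 2 a_{n-2} = 0,  where D(n) = (r+n)(r+n-1) + (1)(r+n) + (-1/9).
  a_n = [-4 a_{n-1} + 2 a_{n-2}] / D(n).
Since the indicial polynomial factors as (r - r_1)(r - r_2), D(n) = (r_1 + n - r_1)(r_1 + n - r_2) = n(n + 2/3).
Evaluating step by step (a_0 = 1):
  n = 1: D(1) = 1(1 + 2/3) = 5/3; numerator = -4(1) = -4; a_1 = (-4)/(5/3) = -12/5
  n = 2: D(2) = 2(2 + 2/3) = 16/3; numerator = -4(-12/5) + 2(1) = 58/5; a_2 = (58/5)/(16/3) = 87/40
  n = 3: D(3) = 3(3 + 2/3) = 11; numerator = -4(87/40) + 2(-12/5) = -27/2; a_3 = (-27/2)/(11) = -27/22
  n = 4: D(4) = 4(4 + 2/3) = 56/3; numerator = -4(-27/22) + 2(87/40) = 2037/220; a_4 = (2037/220)/(56/3) = 873/1760

r = 1/3; a_0 = 1; a_1 = -12/5; a_2 = 87/40; a_3 = -27/22; a_4 = 873/1760


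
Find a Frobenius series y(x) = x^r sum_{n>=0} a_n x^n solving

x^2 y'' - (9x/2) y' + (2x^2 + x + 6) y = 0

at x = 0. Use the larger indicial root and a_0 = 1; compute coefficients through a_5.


Write in Frobenius form y'' + (p(x)/x) y' + (q(x)/x^2) y = 0:
  p(x) = -9/2,  q(x) = 2x^2 + x + 6.
Indicial equation: r(r-1) + (-9/2) r + (6) = 0 -> roots r_1 = 4, r_2 = 3/2.
Take r = r_1 = 4. Let y(x) = x^r sum_{n>=0} a_n x^n with a_0 = 1.
Substitute y = x^r sum a_n x^n and match x^{r+n}. The recurrence is
  D(n) a_n + 1 a_{n-1} + 2 a_{n-2} = 0,  where D(n) = (r+n)(r+n-1) + (-9/2)(r+n) + (6).
  a_n = [-1 a_{n-1} - 2 a_{n-2}] / D(n).
Since the indicial polynomial factors as (r - r_1)(r - r_2), D(n) = (r_1 + n - r_1)(r_1 + n - r_2) = n(n + 5/2).
Evaluating step by step (a_0 = 1):
  n = 1: D(1) = 1(1 + 5/2) = 7/2; numerator = -1(1) = -1; a_1 = (-1)/(7/2) = -2/7
  n = 2: D(2) = 2(2 + 5/2) = 9; numerator = -1(-2/7) - 2(1) = -12/7; a_2 = (-12/7)/(9) = -4/21
  n = 3: D(3) = 3(3 + 5/2) = 33/2; numerator = -1(-4/21) - 2(-2/7) = 16/21; a_3 = (16/21)/(33/2) = 32/693
  n = 4: D(4) = 4(4 + 5/2) = 26; numerator = -1(32/693) - 2(-4/21) = 232/693; a_4 = (232/693)/(26) = 116/9009
  n = 5: D(5) = 5(5 + 5/2) = 75/2; numerator = -1(116/9009) - 2(32/693) = -316/3003; a_5 = (-316/3003)/(75/2) = -632/225225

r = 4; a_0 = 1; a_1 = -2/7; a_2 = -4/21; a_3 = 32/693; a_4 = 116/9009; a_5 = -632/225225


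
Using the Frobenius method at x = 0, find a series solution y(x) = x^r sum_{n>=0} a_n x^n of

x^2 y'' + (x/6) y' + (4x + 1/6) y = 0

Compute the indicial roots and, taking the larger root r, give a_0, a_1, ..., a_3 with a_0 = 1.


Write in Frobenius form y'' + (p(x)/x) y' + (q(x)/x^2) y = 0:
  p(x) = 1/6,  q(x) = 4x + 1/6.
Indicial equation: r(r-1) + (1/6) r + (1/6) = 0 -> roots r_1 = 1/2, r_2 = 1/3.
Take r = r_1 = 1/2. Let y(x) = x^r sum_{n>=0} a_n x^n with a_0 = 1.
Substitute y = x^r sum a_n x^n and match x^{r+n}. The recurrence is
  D(n) a_n + 4 a_{n-1} = 0,  where D(n) = (r+n)(r+n-1) + (1/6)(r+n) + (1/6).
  a_n = -4 / D(n) * a_{n-1}.
Since the indicial polynomial factors as (r - r_1)(r - r_2), D(n) = (r_1 + n - r_1)(r_1 + n - r_2) = n(n + 1/6).
Evaluating step by step (a_0 = 1):
  n = 1: D(1) = 1(1 + 1/6) = 7/6; numerator = -4(1) = -4; a_1 = (-4)/(7/6) = -24/7
  n = 2: D(2) = 2(2 + 1/6) = 13/3; numerator = -4(-24/7) = 96/7; a_2 = (96/7)/(13/3) = 288/91
  n = 3: D(3) = 3(3 + 1/6) = 19/2; numerator = -4(288/91) = -1152/91; a_3 = (-1152/91)/(19/2) = -2304/1729

r = 1/2; a_0 = 1; a_1 = -24/7; a_2 = 288/91; a_3 = -2304/1729


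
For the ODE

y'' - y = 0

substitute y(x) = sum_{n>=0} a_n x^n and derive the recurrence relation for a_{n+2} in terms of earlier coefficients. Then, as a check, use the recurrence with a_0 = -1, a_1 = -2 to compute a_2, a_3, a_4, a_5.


Substitute y = sum_n a_n x^n into y'' + (const) y = 0.
y''(x) = sum_{n>=0} (n+2)(n+1) a_{n+2} x^n.
The ODE becomes sum_n [(n+2)(n+1) a_{n+2} - 1 a_n] x^n = 0.
Setting each coefficient to zero gives the recurrence:
  (n+2)(n+1) a_{n+2} - 1 a_n = 0,
  a_{n+2} = 1 / ((n+1)(n+2)) a_n.

Check with a_0 = -1, a_1 = -2 (apply the recurrence for n = 0, 1, 2, 3): a_0 = -1, a_1 = -2, a_2 = -1/2, a_3 = -1/3, a_4 = -1/24, a_5 = -1/60.

a_{n+2} = 1/((n+1)(n+2)) * a_n; check: a_0 = -1, a_1 = -2, a_2 = -1/2, a_3 = -1/3, a_4 = -1/24, a_5 = -1/60


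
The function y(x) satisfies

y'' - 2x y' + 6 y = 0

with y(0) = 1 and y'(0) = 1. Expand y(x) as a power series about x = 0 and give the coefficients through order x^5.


Ansatz: y(x) = sum_{n>=0} a_n x^n, so y'(x) = sum_{n>=1} n a_n x^(n-1) and y''(x) = sum_{n>=2} n(n-1) a_n x^(n-2).
Substitute into P(x) y'' + Q(x) y' + R(x) y = 0 with P(x) = 1, Q(x) = -2x, R(x) = 6, and match powers of x.
Initial conditions: a_0 = 1, a_1 = 1.
Setting the coefficient of each power of x to zero and solving order by order (substituting the coefficients already found):
  x^0: 2 a_2 + 6 a_0 = 0  ->  2 a_2 = -6 a_0 = -6  ->  a_2 = -3
  x^1: 6 a_3 + 4 a_1 = 0  ->  6 a_3 = -4 a_1 = -4  ->  a_3 = -2/3
  x^2: 12 a_4 + 2 a_2 = 0  ->  12 a_4 = -2 a_2 = 6  ->  a_4 = 1/2
  x^3: 20 a_5 = 0  ->  a_5 = 0
Truncated series: y(x) = 1 + x - 3 x^2 - (2/3) x^3 + (1/2) x^4 + O(x^6).

a_0 = 1; a_1 = 1; a_2 = -3; a_3 = -2/3; a_4 = 1/2; a_5 = 0


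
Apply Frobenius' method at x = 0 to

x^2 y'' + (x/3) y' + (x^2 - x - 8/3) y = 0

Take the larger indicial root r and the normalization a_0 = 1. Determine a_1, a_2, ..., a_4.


Write in Frobenius form y'' + (p(x)/x) y' + (q(x)/x^2) y = 0:
  p(x) = 1/3,  q(x) = x^2 - x - 8/3.
Indicial equation: r(r-1) + (1/3) r + (-8/3) = 0 -> roots r_1 = 2, r_2 = -4/3.
Take r = r_1 = 2. Let y(x) = x^r sum_{n>=0} a_n x^n with a_0 = 1.
Substitute y = x^r sum a_n x^n and match x^{r+n}. The recurrence is
  D(n) a_n - 1 a_{n-1} + 1 a_{n-2} = 0,  where D(n) = (r+n)(r+n-1) + (1/3)(r+n) + (-8/3).
  a_n = [1 a_{n-1} - 1 a_{n-2}] / D(n).
Since the indicial polynomial factors as (r - r_1)(r - r_2), D(n) = (r_1 + n - r_1)(r_1 + n - r_2) = n(n + 10/3).
Evaluating step by step (a_0 = 1):
  n = 1: D(1) = 1(1 + 10/3) = 13/3; numerator = 1(1) = 1; a_1 = (1)/(13/3) = 3/13
  n = 2: D(2) = 2(2 + 10/3) = 32/3; numerator = 1(3/13) - 1(1) = -10/13; a_2 = (-10/13)/(32/3) = -15/208
  n = 3: D(3) = 3(3 + 10/3) = 19; numerator = 1(-15/208) - 1(3/13) = -63/208; a_3 = (-63/208)/(19) = -63/3952
  n = 4: D(4) = 4(4 + 10/3) = 88/3; numerator = 1(-63/3952) - 1(-15/208) = 111/1976; a_4 = (111/1976)/(88/3) = 333/173888

r = 2; a_0 = 1; a_1 = 3/13; a_2 = -15/208; a_3 = -63/3952; a_4 = 333/173888


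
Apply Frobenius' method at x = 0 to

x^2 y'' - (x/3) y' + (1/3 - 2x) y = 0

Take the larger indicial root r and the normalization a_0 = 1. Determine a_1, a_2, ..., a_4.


Write in Frobenius form y'' + (p(x)/x) y' + (q(x)/x^2) y = 0:
  p(x) = -1/3,  q(x) = 1/3 - 2x.
Indicial equation: r(r-1) + (-1/3) r + (1/3) = 0 -> roots r_1 = 1, r_2 = 1/3.
Take r = r_1 = 1. Let y(x) = x^r sum_{n>=0} a_n x^n with a_0 = 1.
Substitute y = x^r sum a_n x^n and match x^{r+n}. The recurrence is
  D(n) a_n - 2 a_{n-1} = 0,  where D(n) = (r+n)(r+n-1) + (-1/3)(r+n) + (1/3).
  a_n = 2 / D(n) * a_{n-1}.
Since the indicial polynomial factors as (r - r_1)(r - r_2), D(n) = (r_1 + n - r_1)(r_1 + n - r_2) = n(n + 2/3).
Evaluating step by step (a_0 = 1):
  n = 1: D(1) = 1(1 + 2/3) = 5/3; numerator = 2(1) = 2; a_1 = (2)/(5/3) = 6/5
  n = 2: D(2) = 2(2 + 2/3) = 16/3; numerator = 2(6/5) = 12/5; a_2 = (12/5)/(16/3) = 9/20
  n = 3: D(3) = 3(3 + 2/3) = 11; numerator = 2(9/20) = 9/10; a_3 = (9/10)/(11) = 9/110
  n = 4: D(4) = 4(4 + 2/3) = 56/3; numerator = 2(9/110) = 9/55; a_4 = (9/55)/(56/3) = 27/3080

r = 1; a_0 = 1; a_1 = 6/5; a_2 = 9/20; a_3 = 9/110; a_4 = 27/3080


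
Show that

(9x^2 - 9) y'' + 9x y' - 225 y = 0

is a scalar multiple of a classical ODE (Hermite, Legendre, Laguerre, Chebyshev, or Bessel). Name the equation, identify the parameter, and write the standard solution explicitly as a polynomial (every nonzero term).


All three coefficients share the factor -9; dividing through by -9 gives  (1 - x^2) y'' - x y' + 25 y = 0.
This matches the Chebyshev equation (1 - x^2) y'' - x y' + n^2 y = 0 (note the -x y' term, not -2x y') with n^2 = 25, so n = 5; the polynomial solution is T_5(x).
With y = sum_k a_k x^k, matching x^k gives (k+2)(k+1) a_{k+2} = (k^2 - n^2) a_k = (k - 5)(k + 5) a_k. The right side vanishes at k = 5, so the series with the parity of 5 terminates at degree 5.
Standard normalization: leading coefficient of T_n is 2^(n-1), so a_5 = 2^4 = 16. Work downward with a_k = (k+1)(k+2) a_{k+2} / ((k - 5)(k + 5)):
  a_3 = (4)(5)(16) / ((3 - 5)(3 + 5)) = 320/(-16) = -20
  a_1 = (2)(3)(-20) / ((1 - 5)(1 + 5)) = -120/(-24) = 5
Hence T_5(x) = 16 x^5 - 20 x^3 + 5 x.

T_5(x); series = 16 x^5 - 20 x^3 + 5 x


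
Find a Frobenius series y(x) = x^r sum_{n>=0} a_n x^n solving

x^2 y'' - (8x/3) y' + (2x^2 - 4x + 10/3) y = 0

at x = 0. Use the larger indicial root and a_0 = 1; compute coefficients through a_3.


Write in Frobenius form y'' + (p(x)/x) y' + (q(x)/x^2) y = 0:
  p(x) = -8/3,  q(x) = 2x^2 - 4x + 10/3.
Indicial equation: r(r-1) + (-8/3) r + (10/3) = 0 -> roots r_1 = 2, r_2 = 5/3.
Take r = r_1 = 2. Let y(x) = x^r sum_{n>=0} a_n x^n with a_0 = 1.
Substitute y = x^r sum a_n x^n and match x^{r+n}. The recurrence is
  D(n) a_n - 4 a_{n-1} + 2 a_{n-2} = 0,  where D(n) = (r+n)(r+n-1) + (-8/3)(r+n) + (10/3).
  a_n = [4 a_{n-1} - 2 a_{n-2}] / D(n).
Since the indicial polynomial factors as (r - r_1)(r - r_2), D(n) = (r_1 + n - r_1)(r_1 + n - r_2) = n(n + 1/3).
Evaluating step by step (a_0 = 1):
  n = 1: D(1) = 1(1 + 1/3) = 4/3; numerator = 4(1) = 4; a_1 = (4)/(4/3) = 3
  n = 2: D(2) = 2(2 + 1/3) = 14/3; numerator = 4(3) - 2(1) = 10; a_2 = (10)/(14/3) = 15/7
  n = 3: D(3) = 3(3 + 1/3) = 10; numerator = 4(15/7) - 2(3) = 18/7; a_3 = (18/7)/(10) = 9/35

r = 2; a_0 = 1; a_1 = 3; a_2 = 15/7; a_3 = 9/35


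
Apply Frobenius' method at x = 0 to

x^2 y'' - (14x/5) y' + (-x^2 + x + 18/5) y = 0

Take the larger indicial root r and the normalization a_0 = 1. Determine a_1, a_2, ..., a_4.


Write in Frobenius form y'' + (p(x)/x) y' + (q(x)/x^2) y = 0:
  p(x) = -14/5,  q(x) = -x^2 + x + 18/5.
Indicial equation: r(r-1) + (-14/5) r + (18/5) = 0 -> roots r_1 = 2, r_2 = 9/5.
Take r = r_1 = 2. Let y(x) = x^r sum_{n>=0} a_n x^n with a_0 = 1.
Substitute y = x^r sum a_n x^n and match x^{r+n}. The recurrence is
  D(n) a_n + 1 a_{n-1} - 1 a_{n-2} = 0,  where D(n) = (r+n)(r+n-1) + (-14/5)(r+n) + (18/5).
  a_n = [-1 a_{n-1} + 1 a_{n-2}] / D(n).
Since the indicial polynomial factors as (r - r_1)(r - r_2), D(n) = (r_1 + n - r_1)(r_1 + n - r_2) = n(n + 1/5).
Evaluating step by step (a_0 = 1):
  n = 1: D(1) = 1(1 + 1/5) = 6/5; numerator = -1(1) = -1; a_1 = (-1)/(6/5) = -5/6
  n = 2: D(2) = 2(2 + 1/5) = 22/5; numerator = -1(-5/6) + 1(1) = 11/6; a_2 = (11/6)/(22/5) = 5/12
  n = 3: D(3) = 3(3 + 1/5) = 48/5; numerator = -1(5/12) + 1(-5/6) = -5/4; a_3 = (-5/4)/(48/5) = -25/192
  n = 4: D(4) = 4(4 + 1/5) = 84/5; numerator = -1(-25/192) + 1(5/12) = 35/64; a_4 = (35/64)/(84/5) = 25/768

r = 2; a_0 = 1; a_1 = -5/6; a_2 = 5/12; a_3 = -25/192; a_4 = 25/768


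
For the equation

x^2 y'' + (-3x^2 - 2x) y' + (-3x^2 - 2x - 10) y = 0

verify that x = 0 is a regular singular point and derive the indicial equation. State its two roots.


Divide by x^2 to reach normal form y'' + P_1(x) y' + P_2(x) y = 0 with P_1(x) = -3 - 2/x and P_2(x) = -3 - 2/x - 10/x^2.
x = 0 is a singular point because the y'-coefficient -3 - 2/x has a pole at x = 0 and the y-coefficient -3 - 2/x - 10/x^2 has a pole at x = 0.
It is a regular singular point because x P_1(x) = p(x) = -3x - 2 and x^2 P_2(x) = q(x) = -3x^2 - 2x - 10 are polynomials, hence analytic at x = 0.
p(0) = -2,  q(0) = -10.
Indicial equation: r(r-1) + p(0) r + q(0) = 0, i.e. r^2 + (p(0) - 1) r + q(0) = 0, i.e. r^2 - 3 r - 10 = 0.
Discriminant: (-3)^2 - 4(-10) = 49, so r = (3 ± 7)/2.
Solving: r_1 = 5, r_2 = -2.

indicial: r^2 - 3 r - 10 = 0; roots r_1 = 5, r_2 = -2


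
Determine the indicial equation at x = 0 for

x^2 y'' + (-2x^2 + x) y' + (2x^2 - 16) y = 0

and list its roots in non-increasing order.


Divide by x^2 to reach normal form y'' + P_1(x) y' + P_2(x) y = 0 with P_1(x) = -2 + 1/x and P_2(x) = 2 - 16/x^2.
x = 0 is a singular point because the y'-coefficient -2 + 1/x has a pole at x = 0 and the y-coefficient 2 - 16/x^2 has a pole at x = 0.
It is a regular singular point because x P_1(x) = p(x) = 1 - 2x and x^2 P_2(x) = q(x) = 2x^2 - 16 are polynomials, hence analytic at x = 0.
p(0) = 1,  q(0) = -16.
Indicial equation: r(r-1) + p(0) r + q(0) = 0, i.e. r^2 + (p(0) - 1) r + q(0) = 0, i.e. r^2 - 16 = 0.
Discriminant: (0)^2 - 4(-16) = 64, so r = (0 ± 8)/2.
Solving: r_1 = 4, r_2 = -4.

indicial: r^2 - 16 = 0; roots r_1 = 4, r_2 = -4


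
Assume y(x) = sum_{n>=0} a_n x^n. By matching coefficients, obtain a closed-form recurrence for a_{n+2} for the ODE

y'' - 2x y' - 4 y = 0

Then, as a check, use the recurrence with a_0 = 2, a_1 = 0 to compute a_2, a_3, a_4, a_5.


Substitute y = sum_n a_n x^n.
y''(x) has coefficient (n+2)(n+1) a_{n+2} at x^n;
-2 x y'(x) has coefficient -2 n a_n at x^n (shift);
-4 y(x) has coefficient -4 a_n at x^n.
Matching x^n: (n+2)(n+1) a_{n+2} + (-2n - 4) a_n = 0.
Thus a_{n+2} = (2n + 4) / ((n+1)(n+2)) * a_n.

Check with a_0 = 2, a_1 = 0 (apply the recurrence for n = 0, 1, 2, 3): a_0 = 2, a_1 = 0, a_2 = 4, a_3 = 0, a_4 = 8/3, a_5 = 0.

a_(n+2) = (2n + 4) / ((n+1)(n+2)) * a_n; check: a_0 = 2, a_1 = 0, a_2 = 4, a_3 = 0, a_4 = 8/3, a_5 = 0


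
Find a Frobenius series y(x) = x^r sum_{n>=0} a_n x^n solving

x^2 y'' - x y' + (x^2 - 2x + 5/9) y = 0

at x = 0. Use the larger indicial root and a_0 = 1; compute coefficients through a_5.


Write in Frobenius form y'' + (p(x)/x) y' + (q(x)/x^2) y = 0:
  p(x) = -1,  q(x) = x^2 - 2x + 5/9.
Indicial equation: r(r-1) + (-1) r + (5/9) = 0 -> roots r_1 = 5/3, r_2 = 1/3.
Take r = r_1 = 5/3. Let y(x) = x^r sum_{n>=0} a_n x^n with a_0 = 1.
Substitute y = x^r sum a_n x^n and match x^{r+n}. The recurrence is
  D(n) a_n - 2 a_{n-1} + 1 a_{n-2} = 0,  where D(n) = (r+n)(r+n-1) + (-1)(r+n) + (5/9).
  a_n = [2 a_{n-1} - 1 a_{n-2}] / D(n).
Since the indicial polynomial factors as (r - r_1)(r - r_2), D(n) = (r_1 + n - r_1)(r_1 + n - r_2) = n(n + 4/3).
Evaluating step by step (a_0 = 1):
  n = 1: D(1) = 1(1 + 4/3) = 7/3; numerator = 2(1) = 2; a_1 = (2)/(7/3) = 6/7
  n = 2: D(2) = 2(2 + 4/3) = 20/3; numerator = 2(6/7) - 1(1) = 5/7; a_2 = (5/7)/(20/3) = 3/28
  n = 3: D(3) = 3(3 + 4/3) = 13; numerator = 2(3/28) - 1(6/7) = -9/14; a_3 = (-9/14)/(13) = -9/182
  n = 4: D(4) = 4(4 + 4/3) = 64/3; numerator = 2(-9/182) - 1(3/28) = -75/364; a_4 = (-75/364)/(64/3) = -225/23296
  n = 5: D(5) = 5(5 + 4/3) = 95/3; numerator = 2(-225/23296) - 1(-9/182) = 27/896; a_5 = (27/896)/(95/3) = 81/85120

r = 5/3; a_0 = 1; a_1 = 6/7; a_2 = 3/28; a_3 = -9/182; a_4 = -225/23296; a_5 = 81/85120


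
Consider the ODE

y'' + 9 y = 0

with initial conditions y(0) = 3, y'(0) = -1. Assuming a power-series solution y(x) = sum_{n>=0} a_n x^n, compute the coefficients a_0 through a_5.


Ansatz: y(x) = sum_{n>=0} a_n x^n, so y'(x) = sum_{n>=1} n a_n x^(n-1) and y''(x) = sum_{n>=2} n(n-1) a_n x^(n-2).
Substitute into P(x) y'' + Q(x) y' + R(x) y = 0 with P(x) = 1, Q(x) = 0, R(x) = 9, and match powers of x.
Initial conditions: a_0 = 3, a_1 = -1.
Setting the coefficient of each power of x to zero and solving order by order (substituting the coefficients already found):
  x^0: 2 a_2 + 9 a_0 = 0  ->  2 a_2 = -9 a_0 = -27  ->  a_2 = -27/2
  x^1: 6 a_3 + 9 a_1 = 0  ->  6 a_3 = -9 a_1 = 9  ->  a_3 = 3/2
  x^2: 12 a_4 + 9 a_2 = 0  ->  12 a_4 = -9 a_2 = 243/2  ->  a_4 = 81/8
  x^3: 20 a_5 + 9 a_3 = 0  ->  20 a_5 = -9 a_3 = -27/2  ->  a_5 = -27/40
Truncated series: y(x) = 3 - x - (27/2) x^2 + (3/2) x^3 + (81/8) x^4 - (27/40) x^5 + O(x^6).

a_0 = 3; a_1 = -1; a_2 = -27/2; a_3 = 3/2; a_4 = 81/8; a_5 = -27/40


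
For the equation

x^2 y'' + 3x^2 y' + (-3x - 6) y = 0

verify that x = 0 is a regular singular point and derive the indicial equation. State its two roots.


Divide by x^2 to reach normal form y'' + P_1(x) y' + P_2(x) y = 0 with P_1(x) = 3 and P_2(x) = -3/x - 6/x^2.
x = 0 is a singular point because the y-coefficient -3/x - 6/x^2 has a pole at x = 0.
It is a regular singular point because x P_1(x) = p(x) = 3x and x^2 P_2(x) = q(x) = -3x - 6 are polynomials, hence analytic at x = 0.
p(0) = 0,  q(0) = -6.
Indicial equation: r(r-1) + p(0) r + q(0) = 0, i.e. r^2 + (p(0) - 1) r + q(0) = 0, i.e. r^2 - 1 r - 6 = 0.
Discriminant: (-1)^2 - 4(-6) = 25, so r = (1 ± 5)/2.
Solving: r_1 = 3, r_2 = -2.

indicial: r^2 - 1 r - 6 = 0; roots r_1 = 3, r_2 = -2


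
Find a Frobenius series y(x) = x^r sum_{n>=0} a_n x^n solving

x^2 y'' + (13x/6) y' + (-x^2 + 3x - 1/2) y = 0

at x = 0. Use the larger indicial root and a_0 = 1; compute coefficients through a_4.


Write in Frobenius form y'' + (p(x)/x) y' + (q(x)/x^2) y = 0:
  p(x) = 13/6,  q(x) = -x^2 + 3x - 1/2.
Indicial equation: r(r-1) + (13/6) r + (-1/2) = 0 -> roots r_1 = 1/3, r_2 = -3/2.
Take r = r_1 = 1/3. Let y(x) = x^r sum_{n>=0} a_n x^n with a_0 = 1.
Substitute y = x^r sum a_n x^n and match x^{r+n}. The recurrence is
  D(n) a_n + 3 a_{n-1} - 1 a_{n-2} = 0,  where D(n) = (r+n)(r+n-1) + (13/6)(r+n) + (-1/2).
  a_n = [-3 a_{n-1} + 1 a_{n-2}] / D(n).
Since the indicial polynomial factors as (r - r_1)(r - r_2), D(n) = (r_1 + n - r_1)(r_1 + n - r_2) = n(n + 11/6).
Evaluating step by step (a_0 = 1):
  n = 1: D(1) = 1(1 + 11/6) = 17/6; numerator = -3(1) = -3; a_1 = (-3)/(17/6) = -18/17
  n = 2: D(2) = 2(2 + 11/6) = 23/3; numerator = -3(-18/17) + 1(1) = 71/17; a_2 = (71/17)/(23/3) = 213/391
  n = 3: D(3) = 3(3 + 11/6) = 29/2; numerator = -3(213/391) + 1(-18/17) = -1053/391; a_3 = (-1053/391)/(29/2) = -2106/11339
  n = 4: D(4) = 4(4 + 11/6) = 70/3; numerator = -3(-2106/11339) + 1(213/391) = 735/667; a_4 = (735/667)/(70/3) = 63/1334

r = 1/3; a_0 = 1; a_1 = -18/17; a_2 = 213/391; a_3 = -2106/11339; a_4 = 63/1334


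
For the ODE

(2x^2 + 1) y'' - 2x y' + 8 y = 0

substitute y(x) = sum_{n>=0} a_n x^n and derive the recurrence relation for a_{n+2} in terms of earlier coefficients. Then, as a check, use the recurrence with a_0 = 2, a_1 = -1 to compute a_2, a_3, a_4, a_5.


Substitute y = sum_n a_n x^n.
(1 + 2 x^2) y'' contributes (n+2)(n+1) a_{n+2} + 2 n(n-1) a_n at x^n.
-2 x y'(x) contributes -2 n a_n at x^n.
8 y(x) contributes 8 a_n at x^n.
Matching x^n: (n+2)(n+1) a_{n+2} + (2 n(n-1) - 2 n + 8) a_n = 0.
Thus a_{n+2} = (-2 n(n-1) + 2 n - 8) / ((n+1)(n+2)) * a_n.

Check with a_0 = 2, a_1 = -1 (apply the recurrence for n = 0, 1, 2, 3): a_0 = 2, a_1 = -1, a_2 = -8, a_3 = 1, a_4 = 16/3, a_5 = -7/10.

a_(n+2) = (-2 n(n-1) + 2 n - 8) / ((n+1)(n+2)) * a_n; check: a_0 = 2, a_1 = -1, a_2 = -8, a_3 = 1, a_4 = 16/3, a_5 = -7/10


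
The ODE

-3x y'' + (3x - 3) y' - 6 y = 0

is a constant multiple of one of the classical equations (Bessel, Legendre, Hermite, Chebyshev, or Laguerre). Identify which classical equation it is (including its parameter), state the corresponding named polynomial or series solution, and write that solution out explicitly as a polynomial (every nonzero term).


All three coefficients share the factor -3; dividing through by -3 gives  x y'' + (1 - x) y' + 2 y = 0.
This matches the Laguerre equation x y'' + (1 - x) y' + n y = 0 with n = 2; the polynomial solution is L_2(x).
With y = sum_k a_k x^k, matching x^k gives (k+1)k a_{k+1} + (k+1) a_{k+1} - k a_k + n a_k = 0, i.e. (k+1)^2 a_{k+1} = (k - n) a_k = (k - 2) a_k. The right side vanishes at k = 2, so the series terminates at degree 2.
Standard normalization L_n(0) = 1 gives a_0 = 1. Work upward with a_{k+1} = (k - 2) a_k / (k+1)^2:
  a_1 = (0 - 2)(1) / 1^2 = -2/1 = -2
  a_2 = (1 - 2)(-2) / 2^2 = 2/4 = 1/2
Hence L_2(x) = x^2/2 - 2 x + 1.

L_2(x); series = x^2/2 - 2 x + 1


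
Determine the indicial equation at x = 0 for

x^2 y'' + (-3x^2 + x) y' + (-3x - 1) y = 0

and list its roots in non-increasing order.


Divide by x^2 to reach normal form y'' + P_1(x) y' + P_2(x) y = 0 with P_1(x) = -3 + 1/x and P_2(x) = -3/x - 1/x^2.
x = 0 is a singular point because the y'-coefficient -3 + 1/x has a pole at x = 0 and the y-coefficient -3/x - 1/x^2 has a pole at x = 0.
It is a regular singular point because x P_1(x) = p(x) = 1 - 3x and x^2 P_2(x) = q(x) = -3x - 1 are polynomials, hence analytic at x = 0.
p(0) = 1,  q(0) = -1.
Indicial equation: r(r-1) + p(0) r + q(0) = 0, i.e. r^2 + (p(0) - 1) r + q(0) = 0, i.e. r^2 - 1 = 0.
Discriminant: (0)^2 - 4(-1) = 4, so r = (0 ± 2)/2.
Solving: r_1 = 1, r_2 = -1.

indicial: r^2 - 1 = 0; roots r_1 = 1, r_2 = -1


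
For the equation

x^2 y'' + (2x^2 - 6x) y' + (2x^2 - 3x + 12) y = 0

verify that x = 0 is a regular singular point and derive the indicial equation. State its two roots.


Divide by x^2 to reach normal form y'' + P_1(x) y' + P_2(x) y = 0 with P_1(x) = 2 - 6/x and P_2(x) = 2 - 3/x + 12/x^2.
x = 0 is a singular point because the y'-coefficient 2 - 6/x has a pole at x = 0 and the y-coefficient 2 - 3/x + 12/x^2 has a pole at x = 0.
It is a regular singular point because x P_1(x) = p(x) = 2x - 6 and x^2 P_2(x) = q(x) = 2x^2 - 3x + 12 are polynomials, hence analytic at x = 0.
p(0) = -6,  q(0) = 12.
Indicial equation: r(r-1) + p(0) r + q(0) = 0, i.e. r^2 + (p(0) - 1) r + q(0) = 0, i.e. r^2 - 7 r + 12 = 0.
Discriminant: (-7)^2 - 4(12) = 1, so r = (7 ± 1)/2.
Solving: r_1 = 4, r_2 = 3.

indicial: r^2 - 7 r + 12 = 0; roots r_1 = 4, r_2 = 3


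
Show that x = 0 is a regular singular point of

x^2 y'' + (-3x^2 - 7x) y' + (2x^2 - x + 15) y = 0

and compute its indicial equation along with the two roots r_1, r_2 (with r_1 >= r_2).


Divide by x^2 to reach normal form y'' + P_1(x) y' + P_2(x) y = 0 with P_1(x) = -3 - 7/x and P_2(x) = 2 - 1/x + 15/x^2.
x = 0 is a singular point because the y'-coefficient -3 - 7/x has a pole at x = 0 and the y-coefficient 2 - 1/x + 15/x^2 has a pole at x = 0.
It is a regular singular point because x P_1(x) = p(x) = -3x - 7 and x^2 P_2(x) = q(x) = 2x^2 - x + 15 are polynomials, hence analytic at x = 0.
p(0) = -7,  q(0) = 15.
Indicial equation: r(r-1) + p(0) r + q(0) = 0, i.e. r^2 + (p(0) - 1) r + q(0) = 0, i.e. r^2 - 8 r + 15 = 0.
Discriminant: (-8)^2 - 4(15) = 4, so r = (8 ± 2)/2.
Solving: r_1 = 5, r_2 = 3.

indicial: r^2 - 8 r + 15 = 0; roots r_1 = 5, r_2 = 3


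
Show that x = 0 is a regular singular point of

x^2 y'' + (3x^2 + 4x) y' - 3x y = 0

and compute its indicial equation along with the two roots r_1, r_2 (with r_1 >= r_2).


Divide by x^2 to reach normal form y'' + P_1(x) y' + P_2(x) y = 0 with P_1(x) = 3 + 4/x and P_2(x) = -3/x.
x = 0 is a singular point because the y'-coefficient 3 + 4/x has a pole at x = 0 and the y-coefficient -3/x has a pole at x = 0.
It is a regular singular point because x P_1(x) = p(x) = 3x + 4 and x^2 P_2(x) = q(x) = -3x are polynomials, hence analytic at x = 0.
p(0) = 4,  q(0) = 0.
Indicial equation: r(r-1) + p(0) r + q(0) = 0, i.e. r^2 + (p(0) - 1) r + q(0) = 0, i.e. r^2 + 3 r = 0.
Discriminant: (3)^2 - 4(0) = 9, so r = (-3 ± 3)/2.
Solving: r_1 = 0, r_2 = -3.

indicial: r^2 + 3 r = 0; roots r_1 = 0, r_2 = -3


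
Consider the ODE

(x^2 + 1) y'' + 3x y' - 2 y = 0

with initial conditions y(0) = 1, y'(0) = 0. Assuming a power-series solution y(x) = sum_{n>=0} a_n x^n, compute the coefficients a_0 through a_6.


Ansatz: y(x) = sum_{n>=0} a_n x^n, so y'(x) = sum_{n>=1} n a_n x^(n-1) and y''(x) = sum_{n>=2} n(n-1) a_n x^(n-2).
Substitute into P(x) y'' + Q(x) y' + R(x) y = 0 with P(x) = x^2 + 1, Q(x) = 3x, R(x) = -2, and match powers of x.
Initial conditions: a_0 = 1, a_1 = 0.
Setting the coefficient of each power of x to zero and solving order by order (substituting the coefficients already found):
  x^0: 2 a_2 - 2 a_0 = 0  ->  2 a_2 = 2 a_0 = 2  ->  a_2 = 1
  x^1: 6 a_3 + a_1 = 0  ->  6 a_3 = -a_1 = 0  ->  a_3 = 0
  x^2: 12 a_4 + 6 a_2 = 0  ->  12 a_4 = -6 a_2 = -6  ->  a_4 = -1/2
  x^3: 20 a_5 + 13 a_3 = 0  ->  20 a_5 = -13 a_3 = 0  ->  a_5 = 0
  x^4: 30 a_6 + 22 a_4 = 0  ->  30 a_6 = -22 a_4 = 11  ->  a_6 = 11/30
Truncated series: y(x) = 1 + x^2 - (1/2) x^4 + (11/30) x^6 + O(x^7).

a_0 = 1; a_1 = 0; a_2 = 1; a_3 = 0; a_4 = -1/2; a_5 = 0; a_6 = 11/30
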